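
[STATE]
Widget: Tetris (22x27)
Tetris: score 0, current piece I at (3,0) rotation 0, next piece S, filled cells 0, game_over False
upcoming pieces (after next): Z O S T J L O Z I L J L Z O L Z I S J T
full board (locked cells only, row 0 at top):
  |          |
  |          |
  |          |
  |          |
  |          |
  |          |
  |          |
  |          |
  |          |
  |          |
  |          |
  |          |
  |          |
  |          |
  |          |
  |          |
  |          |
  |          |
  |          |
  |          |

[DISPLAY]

   ████   │Next:      
          │ ░░        
          │░░         
          │           
          │           
          │           
          │Score:     
          │0          
          │           
          │           
          │           
          │           
          │           
          │           
          │           
          │           
          │           
          │           
          │           
          │           
          │           
          │           
          │           
          │           
          │           
          │           
          │           


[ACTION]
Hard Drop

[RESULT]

    ░░    │Next:      
   ░░     │▓▓         
          │ ▓▓        
          │           
          │           
          │           
          │Score:     
          │0          
          │           
          │           
          │           
          │           
          │           
          │           
          │           
          │           
          │           
          │           
          │           
   ████   │           
          │           
          │           
          │           
          │           
          │           
          │           
          │           


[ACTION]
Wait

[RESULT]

          │Next:      
    ░░    │▓▓         
   ░░     │ ▓▓        
          │           
          │           
          │           
          │Score:     
          │0          
          │           
          │           
          │           
          │           
          │           
          │           
          │           
          │           
          │           
          │           
          │           
   ████   │           
          │           
          │           
          │           
          │           
          │           
          │           
          │           


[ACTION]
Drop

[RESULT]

          │Next:      
          │▓▓         
    ░░    │ ▓▓        
   ░░     │           
          │           
          │           
          │Score:     
          │0          
          │           
          │           
          │           
          │           
          │           
          │           
          │           
          │           
          │           
          │           
          │           
   ████   │           
          │           
          │           
          │           
          │           
          │           
          │           
          │           


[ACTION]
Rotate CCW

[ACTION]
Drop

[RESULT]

          │Next:      
          │▓▓         
          │ ▓▓        
   ░      │           
   ░░     │           
    ░     │           
          │Score:     
          │0          
          │           
          │           
          │           
          │           
          │           
          │           
          │           
          │           
          │           
          │           
          │           
   ████   │           
          │           
          │           
          │           
          │           
          │           
          │           
          │           


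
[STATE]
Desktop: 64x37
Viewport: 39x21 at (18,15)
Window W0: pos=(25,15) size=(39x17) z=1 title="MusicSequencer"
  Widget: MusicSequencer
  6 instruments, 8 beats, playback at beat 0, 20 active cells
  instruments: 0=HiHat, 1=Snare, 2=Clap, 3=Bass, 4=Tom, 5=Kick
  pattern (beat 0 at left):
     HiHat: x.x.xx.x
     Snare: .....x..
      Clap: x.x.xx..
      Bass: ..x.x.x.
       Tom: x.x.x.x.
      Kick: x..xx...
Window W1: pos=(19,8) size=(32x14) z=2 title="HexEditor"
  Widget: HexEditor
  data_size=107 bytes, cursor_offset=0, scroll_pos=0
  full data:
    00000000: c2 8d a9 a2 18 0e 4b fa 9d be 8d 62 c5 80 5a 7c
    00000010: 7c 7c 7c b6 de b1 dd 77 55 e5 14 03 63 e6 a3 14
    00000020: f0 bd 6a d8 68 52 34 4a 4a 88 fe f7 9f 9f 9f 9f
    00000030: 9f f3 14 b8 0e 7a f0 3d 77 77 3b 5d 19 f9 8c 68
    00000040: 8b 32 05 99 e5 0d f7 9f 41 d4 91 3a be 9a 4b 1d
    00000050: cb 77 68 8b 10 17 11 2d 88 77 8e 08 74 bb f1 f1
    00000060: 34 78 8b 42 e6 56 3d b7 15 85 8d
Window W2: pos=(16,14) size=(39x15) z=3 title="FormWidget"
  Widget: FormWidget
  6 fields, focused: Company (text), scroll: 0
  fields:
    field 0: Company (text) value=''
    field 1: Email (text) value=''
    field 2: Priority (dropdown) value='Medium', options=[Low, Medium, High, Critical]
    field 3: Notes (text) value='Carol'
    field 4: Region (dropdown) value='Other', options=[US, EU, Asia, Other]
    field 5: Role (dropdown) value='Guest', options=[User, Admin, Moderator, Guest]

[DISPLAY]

FormWidget                          ┃━━
────────────────────────────────────┨  
 Company:    [                     ]┃──
 Email:      [                     ]┃  
 Priority:   [Medium              ▼]┃  
 Notes:      [Carol                ]┃  
 Region:     [Other               ▼]┃  
 Role:       [Guest               ▼]┃  
                                    ┃  
                                    ┃  
                                    ┃  
                                    ┃  
                                    ┃  
━━━━━━━━━━━━━━━━━━━━━━━━━━━━━━━━━━━━┛  
       ┃                               
       ┃                               
       ┗━━━━━━━━━━━━━━━━━━━━━━━━━━━━━━━
                                       
                                       
                                       
                                       


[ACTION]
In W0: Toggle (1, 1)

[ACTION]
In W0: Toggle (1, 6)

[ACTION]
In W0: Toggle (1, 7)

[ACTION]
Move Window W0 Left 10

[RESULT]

FormWidget                          ┃  
────────────────────────────────────┨  
 Company:    [                     ]┃  
 Email:      [                     ]┃  
 Priority:   [Medium              ▼]┃  
 Notes:      [Carol                ]┃  
 Region:     [Other               ▼]┃  
 Role:       [Guest               ▼]┃  
                                    ┃  
                                    ┃  
                                    ┃  
                                    ┃  
                                    ┃  
━━━━━━━━━━━━━━━━━━━━━━━━━━━━━━━━━━━━┛  
                                   ┃   
                                   ┃   
━━━━━━━━━━━━━━━━━━━━━━━━━━━━━━━━━━━┛   
                                       
                                       
                                       
                                       


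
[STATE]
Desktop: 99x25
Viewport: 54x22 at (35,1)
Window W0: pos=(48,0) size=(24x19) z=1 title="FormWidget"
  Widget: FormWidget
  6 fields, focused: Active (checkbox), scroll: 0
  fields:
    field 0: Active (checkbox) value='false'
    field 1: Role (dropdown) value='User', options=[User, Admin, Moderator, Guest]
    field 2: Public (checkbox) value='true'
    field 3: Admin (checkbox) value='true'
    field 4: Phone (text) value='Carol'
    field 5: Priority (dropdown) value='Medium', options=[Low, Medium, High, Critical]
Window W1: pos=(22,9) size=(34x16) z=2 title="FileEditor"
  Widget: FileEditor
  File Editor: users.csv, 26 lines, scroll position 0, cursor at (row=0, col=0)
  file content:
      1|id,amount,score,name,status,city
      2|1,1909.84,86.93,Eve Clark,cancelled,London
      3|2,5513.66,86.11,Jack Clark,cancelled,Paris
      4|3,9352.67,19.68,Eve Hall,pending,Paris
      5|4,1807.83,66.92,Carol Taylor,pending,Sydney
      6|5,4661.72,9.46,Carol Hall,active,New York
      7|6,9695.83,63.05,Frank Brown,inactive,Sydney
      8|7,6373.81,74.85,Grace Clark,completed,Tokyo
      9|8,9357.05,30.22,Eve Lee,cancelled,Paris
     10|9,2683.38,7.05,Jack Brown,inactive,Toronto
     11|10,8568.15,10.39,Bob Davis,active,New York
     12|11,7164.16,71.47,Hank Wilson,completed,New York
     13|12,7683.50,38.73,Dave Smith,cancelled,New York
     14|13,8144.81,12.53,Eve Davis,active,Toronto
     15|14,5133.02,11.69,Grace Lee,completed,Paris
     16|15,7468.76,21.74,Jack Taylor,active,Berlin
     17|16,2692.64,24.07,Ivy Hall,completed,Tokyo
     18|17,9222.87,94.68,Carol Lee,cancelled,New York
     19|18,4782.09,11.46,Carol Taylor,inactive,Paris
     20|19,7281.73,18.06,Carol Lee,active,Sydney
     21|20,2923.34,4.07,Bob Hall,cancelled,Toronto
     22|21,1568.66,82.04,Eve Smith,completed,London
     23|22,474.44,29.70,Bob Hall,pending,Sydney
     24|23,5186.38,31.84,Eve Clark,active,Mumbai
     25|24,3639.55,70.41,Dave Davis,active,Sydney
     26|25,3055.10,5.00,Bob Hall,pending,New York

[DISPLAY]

             ┃ FormWidget           ┃                 
             ┠──────────────────────┨                 
             ┃> Active:     [ ]     ┃                 
             ┃  Role:       [User ▼]┃                 
             ┃  Public:     [x]     ┃                 
             ┃  Admin:      [x]     ┃                 
             ┃  Phone:      [Carol ]┃                 
             ┃  Priority:   [Mediu▼]┃                 
━━━━━━━━━━━━━━━━━━━━┓               ┃                 
                    ┃               ┃                 
────────────────────┨               ┃                 
ore,name,status,cit▲┃               ┃                 
.93,Eve Clark,cance█┃               ┃                 
.11,Jack Clark,canc░┃               ┃                 
.68,Eve Hall,pendin░┃               ┃                 
.92,Carol Taylor,pe░┃               ┃                 
46,Carol Hall,activ░┃               ┃                 
.05,Frank Brown,ina░┃━━━━━━━━━━━━━━━┛                 
.85,Grace Clark,com░┃                                 
.22,Eve Lee,cancell░┃                                 
05,Jack Brown,inact░┃                                 
0.39,Bob Davis,acti░┃                                 


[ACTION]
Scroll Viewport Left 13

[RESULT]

                          ┃ FormWidget           ┃    
                          ┠──────────────────────┨    
                          ┃> Active:     [ ]     ┃    
                          ┃  Role:       [User ▼]┃    
                          ┃  Public:     [x]     ┃    
                          ┃  Admin:      [x]     ┃    
                          ┃  Phone:      [Carol ]┃    
                          ┃  Priority:   [Mediu▼]┃    
┏━━━━━━━━━━━━━━━━━━━━━━━━━━━━━━━━┓               ┃    
┃ FileEditor                     ┃               ┃    
┠────────────────────────────────┨               ┃    
┃█d,amount,score,name,status,cit▲┃               ┃    
┃1,1909.84,86.93,Eve Clark,cance█┃               ┃    
┃2,5513.66,86.11,Jack Clark,canc░┃               ┃    
┃3,9352.67,19.68,Eve Hall,pendin░┃               ┃    
┃4,1807.83,66.92,Carol Taylor,pe░┃               ┃    
┃5,4661.72,9.46,Carol Hall,activ░┃               ┃    
┃6,9695.83,63.05,Frank Brown,ina░┃━━━━━━━━━━━━━━━┛    
┃7,6373.81,74.85,Grace Clark,com░┃                    
┃8,9357.05,30.22,Eve Lee,cancell░┃                    
┃9,2683.38,7.05,Jack Brown,inact░┃                    
┃10,8568.15,10.39,Bob Davis,acti░┃                    


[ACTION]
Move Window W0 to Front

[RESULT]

                          ┃ FormWidget           ┃    
                          ┠──────────────────────┨    
                          ┃> Active:     [ ]     ┃    
                          ┃  Role:       [User ▼]┃    
                          ┃  Public:     [x]     ┃    
                          ┃  Admin:      [x]     ┃    
                          ┃  Phone:      [Carol ]┃    
                          ┃  Priority:   [Mediu▼]┃    
┏━━━━━━━━━━━━━━━━━━━━━━━━━┃                      ┃    
┃ FileEditor              ┃                      ┃    
┠─────────────────────────┃                      ┃    
┃█d,amount,score,name,stat┃                      ┃    
┃1,1909.84,86.93,Eve Clark┃                      ┃    
┃2,5513.66,86.11,Jack Clar┃                      ┃    
┃3,9352.67,19.68,Eve Hall,┃                      ┃    
┃4,1807.83,66.92,Carol Tay┃                      ┃    
┃5,4661.72,9.46,Carol Hall┃                      ┃    
┃6,9695.83,63.05,Frank Bro┗━━━━━━━━━━━━━━━━━━━━━━┛    
┃7,6373.81,74.85,Grace Clark,com░┃                    
┃8,9357.05,30.22,Eve Lee,cancell░┃                    
┃9,2683.38,7.05,Jack Brown,inact░┃                    
┃10,8568.15,10.39,Bob Davis,acti░┃                    


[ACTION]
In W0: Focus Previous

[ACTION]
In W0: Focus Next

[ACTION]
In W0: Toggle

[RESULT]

                          ┃ FormWidget           ┃    
                          ┠──────────────────────┨    
                          ┃> Active:     [x]     ┃    
                          ┃  Role:       [User ▼]┃    
                          ┃  Public:     [x]     ┃    
                          ┃  Admin:      [x]     ┃    
                          ┃  Phone:      [Carol ]┃    
                          ┃  Priority:   [Mediu▼]┃    
┏━━━━━━━━━━━━━━━━━━━━━━━━━┃                      ┃    
┃ FileEditor              ┃                      ┃    
┠─────────────────────────┃                      ┃    
┃█d,amount,score,name,stat┃                      ┃    
┃1,1909.84,86.93,Eve Clark┃                      ┃    
┃2,5513.66,86.11,Jack Clar┃                      ┃    
┃3,9352.67,19.68,Eve Hall,┃                      ┃    
┃4,1807.83,66.92,Carol Tay┃                      ┃    
┃5,4661.72,9.46,Carol Hall┃                      ┃    
┃6,9695.83,63.05,Frank Bro┗━━━━━━━━━━━━━━━━━━━━━━┛    
┃7,6373.81,74.85,Grace Clark,com░┃                    
┃8,9357.05,30.22,Eve Lee,cancell░┃                    
┃9,2683.38,7.05,Jack Brown,inact░┃                    
┃10,8568.15,10.39,Bob Davis,acti░┃                    


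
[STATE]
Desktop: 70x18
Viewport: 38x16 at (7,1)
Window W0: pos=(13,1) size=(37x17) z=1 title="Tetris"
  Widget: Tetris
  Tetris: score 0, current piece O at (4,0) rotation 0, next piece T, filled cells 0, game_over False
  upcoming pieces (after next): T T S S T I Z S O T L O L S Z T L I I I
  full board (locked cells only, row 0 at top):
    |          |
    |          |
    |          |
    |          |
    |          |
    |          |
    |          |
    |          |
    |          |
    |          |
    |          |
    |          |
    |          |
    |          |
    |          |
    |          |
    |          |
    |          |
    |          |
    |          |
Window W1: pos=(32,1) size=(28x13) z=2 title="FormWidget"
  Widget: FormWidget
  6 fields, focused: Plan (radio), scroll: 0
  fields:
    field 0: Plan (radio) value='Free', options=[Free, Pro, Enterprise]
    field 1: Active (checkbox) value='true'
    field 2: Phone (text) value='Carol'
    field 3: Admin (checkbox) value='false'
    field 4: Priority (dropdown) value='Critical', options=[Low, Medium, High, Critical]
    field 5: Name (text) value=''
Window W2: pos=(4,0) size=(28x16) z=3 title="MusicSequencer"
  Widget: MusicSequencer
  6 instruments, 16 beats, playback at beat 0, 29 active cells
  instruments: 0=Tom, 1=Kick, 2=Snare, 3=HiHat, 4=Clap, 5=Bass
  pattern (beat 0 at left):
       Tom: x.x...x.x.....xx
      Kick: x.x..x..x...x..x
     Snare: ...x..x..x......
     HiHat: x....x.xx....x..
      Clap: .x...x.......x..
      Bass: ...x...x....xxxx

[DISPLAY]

usicSequencer           ┃┏━━━━━━━━━━━━
────────────────────────┨┃ FormWidget 
    ▼123456789012345    ┃┠────────────
 Tom█·█···█·█·····██    ┃┃> Plan:     
Kick█·█··█··█···█··█    ┃┃  Active:   
nare···█··█··█······    ┃┃  Phone:    
iHat█····█·██····█··    ┃┃  Admin:    
Clap·█···█·······█··    ┃┃  Priority: 
Bass···█···█····████    ┃┃  Name:     
                        ┃┃            
                        ┃┃            
                        ┃┃            
                        ┃┗━━━━━━━━━━━━
                        ┃             
━━━━━━━━━━━━━━━━━━━━━━━━┛             
      ┃          │                    


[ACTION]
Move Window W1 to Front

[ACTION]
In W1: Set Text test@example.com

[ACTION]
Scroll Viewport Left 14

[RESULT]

    ┃ MusicSequencer           ┃┏━━━━━
    ┠──────────────────────────┨┃ Form
    ┃      ▼123456789012345    ┃┠─────
    ┃   Tom█·█···█·█·····██    ┃┃> Pla
    ┃  Kick█·█··█··█···█··█    ┃┃  Act
    ┃ Snare···█··█··█······    ┃┃  Pho
    ┃ HiHat█····█·██····█··    ┃┃  Adm
    ┃  Clap·█···█·······█··    ┃┃  Pri
    ┃  Bass···█···█····████    ┃┃  Nam
    ┃                          ┃┃     
    ┃                          ┃┃     
    ┃                          ┃┃     
    ┃                          ┃┗━━━━━
    ┃                          ┃      
    ┗━━━━━━━━━━━━━━━━━━━━━━━━━━┛      
             ┃          │             


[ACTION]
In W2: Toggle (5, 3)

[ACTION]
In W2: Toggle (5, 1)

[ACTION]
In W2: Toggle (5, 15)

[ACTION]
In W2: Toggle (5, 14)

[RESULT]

    ┃ MusicSequencer           ┃┏━━━━━
    ┠──────────────────────────┨┃ Form
    ┃      ▼123456789012345    ┃┠─────
    ┃   Tom█·█···█·█·····██    ┃┃> Pla
    ┃  Kick█·█··█··█···█··█    ┃┃  Act
    ┃ Snare···█··█··█······    ┃┃  Pho
    ┃ HiHat█····█·██····█··    ┃┃  Adm
    ┃  Clap·█···█·······█··    ┃┃  Pri
    ┃  Bass·█·····█····██··    ┃┃  Nam
    ┃                          ┃┃     
    ┃                          ┃┃     
    ┃                          ┃┃     
    ┃                          ┃┗━━━━━
    ┃                          ┃      
    ┗━━━━━━━━━━━━━━━━━━━━━━━━━━┛      
             ┃          │             


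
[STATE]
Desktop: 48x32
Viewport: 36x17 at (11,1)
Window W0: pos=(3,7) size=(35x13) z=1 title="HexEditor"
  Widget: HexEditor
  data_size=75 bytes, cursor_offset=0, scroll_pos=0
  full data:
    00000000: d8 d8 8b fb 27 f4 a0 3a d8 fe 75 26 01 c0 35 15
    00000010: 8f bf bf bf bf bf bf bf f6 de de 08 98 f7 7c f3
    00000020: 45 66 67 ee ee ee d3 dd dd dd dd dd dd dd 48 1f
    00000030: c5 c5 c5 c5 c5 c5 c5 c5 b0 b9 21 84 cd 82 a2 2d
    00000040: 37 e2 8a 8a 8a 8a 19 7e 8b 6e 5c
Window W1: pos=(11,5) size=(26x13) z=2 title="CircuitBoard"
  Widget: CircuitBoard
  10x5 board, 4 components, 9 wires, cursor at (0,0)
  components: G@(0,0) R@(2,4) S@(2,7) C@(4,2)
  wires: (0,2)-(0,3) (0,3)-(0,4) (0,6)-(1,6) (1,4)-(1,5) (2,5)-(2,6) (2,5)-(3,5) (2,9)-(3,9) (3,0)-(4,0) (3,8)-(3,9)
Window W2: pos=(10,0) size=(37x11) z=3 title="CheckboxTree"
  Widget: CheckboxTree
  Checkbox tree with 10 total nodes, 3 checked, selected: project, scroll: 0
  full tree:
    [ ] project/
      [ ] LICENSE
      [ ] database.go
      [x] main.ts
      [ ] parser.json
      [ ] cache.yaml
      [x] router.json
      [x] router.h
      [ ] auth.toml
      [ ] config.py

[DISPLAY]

 CheckboxTree                      ┃
───────────────────────────────────┨
>[-] project/                      ┃
   [ ] LICENSE                     ┃
   [ ] database.go                 ┃
   [x] main.ts                     ┃
   [ ] parser.json                 ┃
   [ ] cache.yaml                  ┃
   [x] router.json                 ┃
━━━━━━━━━━━━━━━━━━━━━━━━━━━━━━━━━━━┛
┃1                   · ─ ┃┃         
┃                        ┃┃         
┃2                   R   ┃┃         
┃                        ┃┃         
┃3   ·                   ┃┃         
┃    │                   ┃┃         
┗━━━━━━━━━━━━━━━━━━━━━━━━┛┃         


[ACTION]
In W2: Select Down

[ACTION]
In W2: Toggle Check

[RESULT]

 CheckboxTree                      ┃
───────────────────────────────────┨
 [-] project/                      ┃
>  [x] LICENSE                     ┃
   [ ] database.go                 ┃
   [x] main.ts                     ┃
   [ ] parser.json                 ┃
   [ ] cache.yaml                  ┃
   [x] router.json                 ┃
━━━━━━━━━━━━━━━━━━━━━━━━━━━━━━━━━━━┛
┃1                   · ─ ┃┃         
┃                        ┃┃         
┃2                   R   ┃┃         
┃                        ┃┃         
┃3   ·                   ┃┃         
┃    │                   ┃┃         
┗━━━━━━━━━━━━━━━━━━━━━━━━┛┃         


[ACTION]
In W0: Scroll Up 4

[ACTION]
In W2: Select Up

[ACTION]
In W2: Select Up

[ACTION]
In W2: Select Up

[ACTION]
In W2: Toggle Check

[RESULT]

 CheckboxTree                      ┃
───────────────────────────────────┨
>[x] project/                      ┃
   [x] LICENSE                     ┃
   [x] database.go                 ┃
   [x] main.ts                     ┃
   [x] parser.json                 ┃
   [x] cache.yaml                  ┃
   [x] router.json                 ┃
━━━━━━━━━━━━━━━━━━━━━━━━━━━━━━━━━━━┛
┃1                   · ─ ┃┃         
┃                        ┃┃         
┃2                   R   ┃┃         
┃                        ┃┃         
┃3   ·                   ┃┃         
┃    │                   ┃┃         
┗━━━━━━━━━━━━━━━━━━━━━━━━┛┃         


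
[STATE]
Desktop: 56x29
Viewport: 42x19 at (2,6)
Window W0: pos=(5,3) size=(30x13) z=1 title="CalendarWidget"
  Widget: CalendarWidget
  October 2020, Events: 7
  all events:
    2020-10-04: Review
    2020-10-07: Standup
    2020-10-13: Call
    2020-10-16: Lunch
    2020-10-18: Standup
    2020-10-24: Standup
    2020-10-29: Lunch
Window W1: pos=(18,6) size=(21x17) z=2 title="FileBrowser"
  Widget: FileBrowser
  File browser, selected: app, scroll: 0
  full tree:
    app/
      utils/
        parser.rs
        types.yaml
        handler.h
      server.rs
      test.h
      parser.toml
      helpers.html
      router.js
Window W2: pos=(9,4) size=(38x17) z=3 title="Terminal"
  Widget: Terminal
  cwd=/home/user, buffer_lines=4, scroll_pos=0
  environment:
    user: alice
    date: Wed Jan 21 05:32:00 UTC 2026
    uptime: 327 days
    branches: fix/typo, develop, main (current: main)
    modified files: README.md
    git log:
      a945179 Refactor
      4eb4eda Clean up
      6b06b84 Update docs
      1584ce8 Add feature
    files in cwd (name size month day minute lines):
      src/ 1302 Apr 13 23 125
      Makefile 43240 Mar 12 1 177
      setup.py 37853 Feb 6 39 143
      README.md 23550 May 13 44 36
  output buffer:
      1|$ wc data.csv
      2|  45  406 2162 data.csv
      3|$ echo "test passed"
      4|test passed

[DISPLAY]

   ┃   ┠──────────────────────────────────
   ┃Mo ┃$ wc data.csv                     
   ┃   ┃  45  406 2162 data.csv           
   ┃ 5 ┃$ echo "test passed"              
   ┃12 ┃test passed                       
   ┃19 ┃$ █                               
   ┃26 ┃                                  
   ┃   ┃                                  
   ┃   ┃                                  
   ┗━━━┃                                  
       ┃                                  
       ┃                                  
       ┃                                  
       ┃                                  
       ┗━━━━━━━━━━━━━━━━━━━━━━━━━━━━━━━━━━
                ┃                   ┃     
                ┗━━━━━━━━━━━━━━━━━━━┛     
                                          
                                          


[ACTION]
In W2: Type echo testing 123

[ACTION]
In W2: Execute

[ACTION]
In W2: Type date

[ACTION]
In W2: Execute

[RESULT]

   ┃   ┠──────────────────────────────────
   ┃Mo ┃$ wc data.csv                     
   ┃   ┃  45  406 2162 data.csv           
   ┃ 5 ┃$ echo "test passed"              
   ┃12 ┃test passed                       
   ┃19 ┃$ echo testing 123                
   ┃26 ┃testing 123                       
   ┃   ┃$ date                            
   ┃   ┃Wed Jan 21 05:32:00 UTC 2026      
   ┗━━━┃$ █                               
       ┃                                  
       ┃                                  
       ┃                                  
       ┃                                  
       ┗━━━━━━━━━━━━━━━━━━━━━━━━━━━━━━━━━━
                ┃                   ┃     
                ┗━━━━━━━━━━━━━━━━━━━┛     
                                          
                                          


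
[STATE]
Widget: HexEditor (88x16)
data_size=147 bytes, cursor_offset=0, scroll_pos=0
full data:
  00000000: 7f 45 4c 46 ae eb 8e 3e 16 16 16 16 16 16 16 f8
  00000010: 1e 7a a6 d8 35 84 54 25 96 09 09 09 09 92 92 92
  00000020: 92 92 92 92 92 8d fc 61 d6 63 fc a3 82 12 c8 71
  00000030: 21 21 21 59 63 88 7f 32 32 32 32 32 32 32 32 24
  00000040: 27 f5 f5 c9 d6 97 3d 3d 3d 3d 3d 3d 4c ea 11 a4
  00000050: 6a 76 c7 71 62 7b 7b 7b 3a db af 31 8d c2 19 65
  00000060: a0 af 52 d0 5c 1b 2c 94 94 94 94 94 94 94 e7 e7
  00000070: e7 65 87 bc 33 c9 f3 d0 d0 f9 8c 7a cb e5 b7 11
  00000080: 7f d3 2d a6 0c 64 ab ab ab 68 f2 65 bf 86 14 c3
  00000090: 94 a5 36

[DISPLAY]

00000000  7F 45 4c 46 ae eb 8e 3e  16 16 16 16 16 16 16 f8  |.ELF...>........|          
00000010  1e 7a a6 d8 35 84 54 25  96 09 09 09 09 92 92 92  |.z..5.T%........|          
00000020  92 92 92 92 92 8d fc 61  d6 63 fc a3 82 12 c8 71  |.......a.c.....q|          
00000030  21 21 21 59 63 88 7f 32  32 32 32 32 32 32 32 24  |!!!Yc..22222222$|          
00000040  27 f5 f5 c9 d6 97 3d 3d  3d 3d 3d 3d 4c ea 11 a4  |'.....======L...|          
00000050  6a 76 c7 71 62 7b 7b 7b  3a db af 31 8d c2 19 65  |jv.qb{{{:..1...e|          
00000060  a0 af 52 d0 5c 1b 2c 94  94 94 94 94 94 94 e7 e7  |..R.\.,.........|          
00000070  e7 65 87 bc 33 c9 f3 d0  d0 f9 8c 7a cb e5 b7 11  |.e..3......z....|          
00000080  7f d3 2d a6 0c 64 ab ab  ab 68 f2 65 bf 86 14 c3  |..-..d...h.e....|          
00000090  94 a5 36                                          |..6             |          
                                                                                        
                                                                                        
                                                                                        
                                                                                        
                                                                                        
                                                                                        


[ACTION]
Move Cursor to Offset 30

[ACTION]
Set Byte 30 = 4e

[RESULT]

00000000  7f 45 4c 46 ae eb 8e 3e  16 16 16 16 16 16 16 f8  |.ELF...>........|          
00000010  1e 7a a6 d8 35 84 54 25  96 09 09 09 09 92 4E 92  |.z..5.T%......N.|          
00000020  92 92 92 92 92 8d fc 61  d6 63 fc a3 82 12 c8 71  |.......a.c.....q|          
00000030  21 21 21 59 63 88 7f 32  32 32 32 32 32 32 32 24  |!!!Yc..22222222$|          
00000040  27 f5 f5 c9 d6 97 3d 3d  3d 3d 3d 3d 4c ea 11 a4  |'.....======L...|          
00000050  6a 76 c7 71 62 7b 7b 7b  3a db af 31 8d c2 19 65  |jv.qb{{{:..1...e|          
00000060  a0 af 52 d0 5c 1b 2c 94  94 94 94 94 94 94 e7 e7  |..R.\.,.........|          
00000070  e7 65 87 bc 33 c9 f3 d0  d0 f9 8c 7a cb e5 b7 11  |.e..3......z....|          
00000080  7f d3 2d a6 0c 64 ab ab  ab 68 f2 65 bf 86 14 c3  |..-..d...h.e....|          
00000090  94 a5 36                                          |..6             |          
                                                                                        
                                                                                        
                                                                                        
                                                                                        
                                                                                        
                                                                                        


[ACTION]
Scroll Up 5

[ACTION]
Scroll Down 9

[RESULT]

00000090  94 a5 36                                          |..6             |          
                                                                                        
                                                                                        
                                                                                        
                                                                                        
                                                                                        
                                                                                        
                                                                                        
                                                                                        
                                                                                        
                                                                                        
                                                                                        
                                                                                        
                                                                                        
                                                                                        
                                                                                        


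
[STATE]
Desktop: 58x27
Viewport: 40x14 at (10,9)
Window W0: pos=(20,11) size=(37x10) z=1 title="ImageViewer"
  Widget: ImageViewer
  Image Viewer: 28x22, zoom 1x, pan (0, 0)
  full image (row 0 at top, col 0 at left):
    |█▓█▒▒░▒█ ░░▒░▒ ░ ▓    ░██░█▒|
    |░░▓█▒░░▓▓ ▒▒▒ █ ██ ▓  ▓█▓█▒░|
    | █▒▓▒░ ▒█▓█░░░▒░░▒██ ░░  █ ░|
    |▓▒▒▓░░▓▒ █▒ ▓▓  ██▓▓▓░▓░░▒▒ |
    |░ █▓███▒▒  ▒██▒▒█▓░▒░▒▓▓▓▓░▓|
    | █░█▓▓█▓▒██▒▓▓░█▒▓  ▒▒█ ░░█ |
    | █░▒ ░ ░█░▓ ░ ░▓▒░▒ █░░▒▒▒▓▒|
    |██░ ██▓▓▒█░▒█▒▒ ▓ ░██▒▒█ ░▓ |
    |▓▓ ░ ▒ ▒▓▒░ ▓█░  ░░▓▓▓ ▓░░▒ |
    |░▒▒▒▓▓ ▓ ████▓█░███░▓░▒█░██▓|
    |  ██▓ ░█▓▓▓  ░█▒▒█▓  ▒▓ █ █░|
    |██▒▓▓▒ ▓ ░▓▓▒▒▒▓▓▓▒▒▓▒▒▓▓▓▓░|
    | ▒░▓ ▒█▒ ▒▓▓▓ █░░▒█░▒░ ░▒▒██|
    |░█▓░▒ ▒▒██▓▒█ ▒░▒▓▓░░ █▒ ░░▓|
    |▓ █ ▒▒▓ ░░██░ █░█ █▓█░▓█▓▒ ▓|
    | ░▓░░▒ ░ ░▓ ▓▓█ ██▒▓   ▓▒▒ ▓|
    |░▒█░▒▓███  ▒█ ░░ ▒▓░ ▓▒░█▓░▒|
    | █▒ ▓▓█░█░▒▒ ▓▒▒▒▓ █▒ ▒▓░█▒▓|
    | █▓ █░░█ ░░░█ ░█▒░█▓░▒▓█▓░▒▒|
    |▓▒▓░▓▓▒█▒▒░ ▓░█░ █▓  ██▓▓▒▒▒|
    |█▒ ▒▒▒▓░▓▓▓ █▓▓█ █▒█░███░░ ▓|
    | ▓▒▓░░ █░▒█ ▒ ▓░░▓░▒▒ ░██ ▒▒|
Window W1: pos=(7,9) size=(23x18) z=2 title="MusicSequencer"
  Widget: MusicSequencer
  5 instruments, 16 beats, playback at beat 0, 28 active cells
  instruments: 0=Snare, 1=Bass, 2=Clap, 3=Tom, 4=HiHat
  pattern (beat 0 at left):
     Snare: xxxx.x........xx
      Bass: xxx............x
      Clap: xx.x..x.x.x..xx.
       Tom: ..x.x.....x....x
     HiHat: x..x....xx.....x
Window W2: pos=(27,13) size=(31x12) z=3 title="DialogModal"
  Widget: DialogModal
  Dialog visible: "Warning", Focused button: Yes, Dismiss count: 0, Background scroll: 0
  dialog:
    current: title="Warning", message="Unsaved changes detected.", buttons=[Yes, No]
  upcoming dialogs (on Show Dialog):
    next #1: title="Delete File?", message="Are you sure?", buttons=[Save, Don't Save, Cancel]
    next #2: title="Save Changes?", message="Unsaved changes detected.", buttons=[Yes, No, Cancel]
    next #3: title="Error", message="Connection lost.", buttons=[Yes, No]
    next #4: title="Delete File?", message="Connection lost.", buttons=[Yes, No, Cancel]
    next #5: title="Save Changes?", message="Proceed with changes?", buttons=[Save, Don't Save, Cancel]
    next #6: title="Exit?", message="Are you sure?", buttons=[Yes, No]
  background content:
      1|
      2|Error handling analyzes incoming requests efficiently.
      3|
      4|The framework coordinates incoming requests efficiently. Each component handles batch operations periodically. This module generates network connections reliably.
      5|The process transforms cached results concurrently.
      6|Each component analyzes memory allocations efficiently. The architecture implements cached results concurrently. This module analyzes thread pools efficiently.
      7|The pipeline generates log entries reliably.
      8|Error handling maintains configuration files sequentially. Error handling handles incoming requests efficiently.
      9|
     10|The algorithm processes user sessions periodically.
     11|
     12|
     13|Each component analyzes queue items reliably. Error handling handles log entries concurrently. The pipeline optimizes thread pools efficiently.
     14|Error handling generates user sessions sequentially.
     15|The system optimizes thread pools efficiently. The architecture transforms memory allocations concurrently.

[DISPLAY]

━━━━━━━━━━━━━━━━━━━┓                    
usicSequencer      ┃                    
───────────────────┨━━━━━━━━━━━━━━━━━━━━
    ▼12345678901234┃wer                 
nare████·█·······┏━━━━━━━━━━━━━━━━━━━━━━
Bass███··········┃ DialogModal          
Clap██·█··█·█·█··┠──────────────────────
 Tom··█·█·····█··┃                      
iHat█··█····██···┃Er┌───────────────────
                 ┃  │        Warning    
                 ┃Th│Unsaved changes det
                 ┃Th│       [Yes]  No   
                 ┃Ea└───────────────────
                 ┃The pipeline generates


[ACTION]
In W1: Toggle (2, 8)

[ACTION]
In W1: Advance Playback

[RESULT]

━━━━━━━━━━━━━━━━━━━┓                    
usicSequencer      ┃                    
───────────────────┨━━━━━━━━━━━━━━━━━━━━
    0▼2345678901234┃wer                 
nare████·█·······┏━━━━━━━━━━━━━━━━━━━━━━
Bass███··········┃ DialogModal          
Clap██·█··█···█··┠──────────────────────
 Tom··█·█·····█··┃                      
iHat█··█····██···┃Er┌───────────────────
                 ┃  │        Warning    
                 ┃Th│Unsaved changes det
                 ┃Th│       [Yes]  No   
                 ┃Ea└───────────────────
                 ┃The pipeline generates


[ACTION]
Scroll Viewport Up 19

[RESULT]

                                        
                                        
                                        
                                        
                                        
                                        
                                        
                                        
                                        
━━━━━━━━━━━━━━━━━━━┓                    
usicSequencer      ┃                    
───────────────────┨━━━━━━━━━━━━━━━━━━━━
    0▼2345678901234┃wer                 
nare████·█·······┏━━━━━━━━━━━━━━━━━━━━━━


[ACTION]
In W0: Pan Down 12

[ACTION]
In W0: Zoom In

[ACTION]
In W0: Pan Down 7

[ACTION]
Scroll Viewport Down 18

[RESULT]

nare████·█·······┏━━━━━━━━━━━━━━━━━━━━━━
Bass███··········┃ DialogModal          
Clap██·█··█···█··┠──────────────────────
 Tom··█·█·····█··┃                      
iHat█··█····██···┃Er┌───────────────────
                 ┃  │        Warning    
                 ┃Th│Unsaved changes det
                 ┃Th│       [Yes]  No   
                 ┃Ea└───────────────────
                 ┃The pipeline generates
                 ┃Error handling maintai
                 ┗━━━━━━━━━━━━━━━━━━━━━━
                   ┃                    
━━━━━━━━━━━━━━━━━━━┛                    
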